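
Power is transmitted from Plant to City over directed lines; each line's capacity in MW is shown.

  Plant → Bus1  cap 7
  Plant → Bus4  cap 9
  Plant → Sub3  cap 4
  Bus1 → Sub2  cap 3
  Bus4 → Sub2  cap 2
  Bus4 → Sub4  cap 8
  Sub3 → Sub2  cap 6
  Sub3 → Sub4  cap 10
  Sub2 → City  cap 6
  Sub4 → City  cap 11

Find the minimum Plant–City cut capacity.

Augment Plant→Bus1→Sub2→City: bottleneck 3, flow now 3.
Augment Plant→Bus4→Sub2→City: bottleneck 2, flow now 5.
Augment Plant→Bus4→Sub4→City: bottleneck 7, flow now 12.
Augment Plant→Sub3→Sub2→City: bottleneck 1, flow now 13.
Augment Plant→Sub3→Sub4→City: bottleneck 3, flow now 16.
No augmenting path remains; maximum flow = 16.
By max-flow min-cut, the minimum cut capacity equals the max flow.
In the residual graph, reachable from Plant: {Plant, Bus1}.
Min-cut edges: Plant→Bus4 (9), Plant→Sub3 (4), Bus1→Sub2 (3); capacity 9 + 4 + 3 = 16.

16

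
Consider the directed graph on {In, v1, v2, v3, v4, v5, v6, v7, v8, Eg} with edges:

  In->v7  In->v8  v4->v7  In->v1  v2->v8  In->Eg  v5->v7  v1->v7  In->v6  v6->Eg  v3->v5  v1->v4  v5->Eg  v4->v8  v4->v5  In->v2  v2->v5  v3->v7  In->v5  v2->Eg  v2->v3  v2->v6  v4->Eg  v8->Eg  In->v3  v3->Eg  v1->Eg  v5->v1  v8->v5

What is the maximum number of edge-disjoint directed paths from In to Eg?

Assign every edge capacity 1; by Menger, the answer equals the max flow.
Path In→Eg (+1); total 1.
Path In→v1→Eg (+1); total 2.
Path In→v2→Eg (+1); total 3.
Path In→v3→Eg (+1); total 4.
Path In→v5→Eg (+1); total 5.
Path In→v6→Eg (+1); total 6.
Path In→v8→Eg (+1); total 7.
No residual In→Eg path; max flow = 7.
Certifying cut of size 7: {In→Eg, In→v1, In→v2, In→v3, In→v5, In→v6, In→v8}.

7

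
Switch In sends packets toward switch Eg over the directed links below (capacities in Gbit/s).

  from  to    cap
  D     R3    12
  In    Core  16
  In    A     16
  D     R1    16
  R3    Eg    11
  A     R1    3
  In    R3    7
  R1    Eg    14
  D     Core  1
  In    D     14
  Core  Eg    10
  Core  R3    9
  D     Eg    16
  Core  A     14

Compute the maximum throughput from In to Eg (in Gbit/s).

Augment In→Core→Eg: bottleneck 10, flow now 10.
Augment In→D→Eg: bottleneck 14, flow now 24.
Augment In→R3→Eg: bottleneck 7, flow now 31.
Augment In→Core→R3→Eg: bottleneck 4, flow now 35.
Augment In→A→R1→Eg: bottleneck 3, flow now 38.
No augmenting path remains; maximum flow = 38.
In the residual graph, reachable from In: {In, Core, A, R3}.
Min-cut edges: In→D (14), Core→Eg (10), A→R1 (3), R3→Eg (11); capacity 14 + 10 + 3 + 11 = 38.
This cut is saturated, so no flow can exceed 38.

38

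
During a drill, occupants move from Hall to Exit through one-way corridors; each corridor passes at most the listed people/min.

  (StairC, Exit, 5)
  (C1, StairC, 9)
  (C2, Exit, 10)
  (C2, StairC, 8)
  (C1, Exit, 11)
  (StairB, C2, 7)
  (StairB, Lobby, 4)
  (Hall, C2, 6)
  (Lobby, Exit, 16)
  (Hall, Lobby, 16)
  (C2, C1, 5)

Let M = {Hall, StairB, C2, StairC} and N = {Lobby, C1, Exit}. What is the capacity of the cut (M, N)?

40

Edges leaving {Hall, StairB, C2, StairC}: Hall→Lobby (16), StairB→Lobby (4), C2→C1 (5), C2→Exit (10), StairC→Exit (5).
Cut capacity = 16 + 4 + 5 + 10 + 5 = 40.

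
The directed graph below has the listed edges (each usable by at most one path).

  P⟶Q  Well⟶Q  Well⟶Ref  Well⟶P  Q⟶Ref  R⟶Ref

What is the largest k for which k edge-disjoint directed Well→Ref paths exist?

2

Assign every edge capacity 1; by Menger, the answer equals the max flow.
Path Well→Ref (+1); total 1.
Path Well→Q→Ref (+1); total 2.
No residual Well→Ref path; max flow = 2.
Certifying cut of size 2: {Q→Ref, Well→Ref}.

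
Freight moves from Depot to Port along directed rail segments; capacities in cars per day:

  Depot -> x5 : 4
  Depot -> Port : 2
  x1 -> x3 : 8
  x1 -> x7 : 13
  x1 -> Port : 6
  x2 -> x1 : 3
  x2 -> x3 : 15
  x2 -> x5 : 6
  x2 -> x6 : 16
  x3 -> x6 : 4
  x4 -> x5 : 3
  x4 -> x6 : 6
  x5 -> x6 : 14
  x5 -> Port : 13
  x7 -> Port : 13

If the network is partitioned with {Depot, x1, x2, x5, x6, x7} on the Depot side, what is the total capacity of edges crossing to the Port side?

Edges leaving {Depot, x1, x2, x5, x6, x7}: Depot→Port (2), x1→x3 (8), x1→Port (6), x2→x3 (15), x5→Port (13), x7→Port (13).
Cut capacity = 2 + 8 + 6 + 15 + 13 + 13 = 57.

57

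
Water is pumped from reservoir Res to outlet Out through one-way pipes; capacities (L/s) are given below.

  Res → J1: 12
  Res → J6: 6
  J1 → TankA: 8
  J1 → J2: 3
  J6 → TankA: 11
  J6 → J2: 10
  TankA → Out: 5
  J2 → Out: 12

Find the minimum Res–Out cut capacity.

Augment Res→J1→TankA→Out: bottleneck 5, flow now 5.
Augment Res→J1→J2→Out: bottleneck 3, flow now 8.
Augment Res→J6→J2→Out: bottleneck 6, flow now 14.
No augmenting path remains; maximum flow = 14.
By max-flow min-cut, the minimum cut capacity equals the max flow.
In the residual graph, reachable from Res: {Res, J1, TankA}.
Min-cut edges: Res→J6 (6), J1→J2 (3), TankA→Out (5); capacity 6 + 3 + 5 = 14.

14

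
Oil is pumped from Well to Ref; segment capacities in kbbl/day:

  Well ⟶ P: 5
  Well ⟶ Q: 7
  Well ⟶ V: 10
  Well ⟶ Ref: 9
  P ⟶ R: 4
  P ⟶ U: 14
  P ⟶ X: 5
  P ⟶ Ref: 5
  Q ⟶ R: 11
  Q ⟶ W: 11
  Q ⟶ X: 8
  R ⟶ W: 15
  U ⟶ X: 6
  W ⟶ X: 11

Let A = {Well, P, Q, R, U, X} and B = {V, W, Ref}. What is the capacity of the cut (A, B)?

50

Edges leaving {Well, P, Q, R, U, X}: Well→V (10), Well→Ref (9), P→Ref (5), Q→W (11), R→W (15).
Cut capacity = 10 + 9 + 5 + 11 + 15 = 50.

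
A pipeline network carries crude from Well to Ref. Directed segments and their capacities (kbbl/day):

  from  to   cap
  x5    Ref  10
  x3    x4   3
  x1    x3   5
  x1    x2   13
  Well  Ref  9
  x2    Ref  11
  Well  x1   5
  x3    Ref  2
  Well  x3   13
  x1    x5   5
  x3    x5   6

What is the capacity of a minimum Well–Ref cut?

Augment Well→Ref: bottleneck 9, flow now 9.
Augment Well→x3→Ref: bottleneck 2, flow now 11.
Augment Well→x1→x2→Ref: bottleneck 5, flow now 16.
Augment Well→x3→x5→Ref: bottleneck 6, flow now 22.
No augmenting path remains; maximum flow = 22.
By max-flow min-cut, the minimum cut capacity equals the max flow.
In the residual graph, reachable from Well: {Well, x3, x4}.
Min-cut edges: Well→x1 (5), Well→Ref (9), x3→x5 (6), x3→Ref (2); capacity 5 + 9 + 6 + 2 = 22.

22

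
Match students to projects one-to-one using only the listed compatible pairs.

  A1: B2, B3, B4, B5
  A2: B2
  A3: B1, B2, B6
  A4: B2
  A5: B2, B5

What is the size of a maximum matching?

4

Unit-capacity flow: source→left, listed edges, right→sink; max matching = max flow.
Augmenting path A1→B2 (+1); matched 1.
Augmenting path A3→B1 (+1); matched 2.
Augmenting path A5→B5 (+1); matched 3.
Augmenting path A2→B2→A1→B3 (+1); matched 4.
No augmenting path remains; maximum matching = 4.
König certificate: {A1, A3, A5, B2} is a vertex cover of size 4 (every listed pair touches it), so no matching can be larger.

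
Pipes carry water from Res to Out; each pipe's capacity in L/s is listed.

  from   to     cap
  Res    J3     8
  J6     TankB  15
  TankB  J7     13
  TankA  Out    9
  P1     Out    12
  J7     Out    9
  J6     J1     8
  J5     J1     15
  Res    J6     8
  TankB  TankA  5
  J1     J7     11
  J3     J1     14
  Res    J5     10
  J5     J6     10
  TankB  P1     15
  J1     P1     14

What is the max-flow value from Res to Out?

26

Augment Res→J3→J1→J7→Out: bottleneck 8, flow now 8.
Augment Res→J6→TankB→J7→Out: bottleneck 1, flow now 9.
Augment Res→J6→TankB→TankA→Out: bottleneck 5, flow now 14.
Augment Res→J6→TankB→P1→Out: bottleneck 2, flow now 16.
Augment Res→J5→J1→P1→Out: bottleneck 10, flow now 26.
No augmenting path remains; maximum flow = 26.
In the residual graph, reachable from Res: {Res}.
Min-cut edges: Res→J3 (8), Res→J6 (8), Res→J5 (10); capacity 8 + 8 + 10 = 26.
This cut is saturated, so no flow can exceed 26.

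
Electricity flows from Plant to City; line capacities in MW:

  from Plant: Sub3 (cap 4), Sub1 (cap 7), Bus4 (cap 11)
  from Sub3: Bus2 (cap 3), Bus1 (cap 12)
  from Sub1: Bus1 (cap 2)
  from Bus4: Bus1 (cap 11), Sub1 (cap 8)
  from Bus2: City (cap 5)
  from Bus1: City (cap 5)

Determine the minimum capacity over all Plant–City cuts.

Augment Plant→Sub3→Bus2→City: bottleneck 3, flow now 3.
Augment Plant→Sub3→Bus1→City: bottleneck 1, flow now 4.
Augment Plant→Sub1→Bus1→City: bottleneck 2, flow now 6.
Augment Plant→Bus4→Bus1→City: bottleneck 2, flow now 8.
No augmenting path remains; maximum flow = 8.
By max-flow min-cut, the minimum cut capacity equals the max flow.
In the residual graph, reachable from Plant: {Plant, Sub3, Sub1, Bus4, Bus1}.
Min-cut edges: Sub3→Bus2 (3), Bus1→City (5); capacity 3 + 5 = 8.

8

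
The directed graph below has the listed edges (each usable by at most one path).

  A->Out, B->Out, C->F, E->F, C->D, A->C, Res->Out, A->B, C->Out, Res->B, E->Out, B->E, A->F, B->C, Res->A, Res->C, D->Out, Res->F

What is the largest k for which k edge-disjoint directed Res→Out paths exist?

Assign every edge capacity 1; by Menger, the answer equals the max flow.
Path Res→Out (+1); total 1.
Path Res→A→Out (+1); total 2.
Path Res→B→Out (+1); total 3.
Path Res→C→Out (+1); total 4.
No residual Res→Out path; max flow = 4.
Certifying cut of size 4: {Res→A, Res→B, Res→C, Res→Out}.

4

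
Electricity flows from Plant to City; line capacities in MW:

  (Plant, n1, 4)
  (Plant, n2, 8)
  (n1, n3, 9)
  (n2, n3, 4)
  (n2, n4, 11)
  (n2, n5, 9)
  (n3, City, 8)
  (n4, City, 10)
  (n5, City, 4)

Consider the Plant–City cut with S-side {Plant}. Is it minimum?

Yes — it is a minimum cut (capacity 12).

Given cut capacity: 4 + 8 = 12.
Augment Plant→n1→n3→City: bottleneck 4, flow now 4.
Augment Plant→n2→n3→City: bottleneck 4, flow now 8.
Augment Plant→n2→n4→City: bottleneck 4, flow now 12.
No augmenting path remains; maximum flow = 12.
Cut capacity 12 equals the max flow, so it is a minimum cut.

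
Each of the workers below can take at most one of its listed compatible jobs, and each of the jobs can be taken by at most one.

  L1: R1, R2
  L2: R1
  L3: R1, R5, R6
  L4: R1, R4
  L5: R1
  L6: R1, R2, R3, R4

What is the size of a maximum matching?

5

Unit-capacity flow: source→left, listed edges, right→sink; max matching = max flow.
Augmenting path L1→R1 (+1); matched 1.
Augmenting path L3→R5 (+1); matched 2.
Augmenting path L4→R4 (+1); matched 3.
Augmenting path L6→R2 (+1); matched 4.
Augmenting path L2→R1→L1→R2→L6→R3 (+1); matched 5.
No augmenting path remains; maximum matching = 5.
König certificate: {L1, L3, L4, L6, R1} is a vertex cover of size 5 (every listed pair touches it), so no matching can be larger.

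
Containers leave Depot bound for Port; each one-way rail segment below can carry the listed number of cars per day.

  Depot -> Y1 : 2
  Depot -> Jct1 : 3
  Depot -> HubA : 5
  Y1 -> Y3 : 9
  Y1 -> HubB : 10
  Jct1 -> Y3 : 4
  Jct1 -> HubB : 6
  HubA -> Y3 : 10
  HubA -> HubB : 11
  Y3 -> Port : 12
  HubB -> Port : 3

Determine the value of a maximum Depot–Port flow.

Augment Depot→Y1→Y3→Port: bottleneck 2, flow now 2.
Augment Depot→Jct1→Y3→Port: bottleneck 3, flow now 5.
Augment Depot→HubA→Y3→Port: bottleneck 5, flow now 10.
No augmenting path remains; maximum flow = 10.
In the residual graph, reachable from Depot: {Depot}.
Min-cut edges: Depot→Y1 (2), Depot→Jct1 (3), Depot→HubA (5); capacity 2 + 3 + 5 = 10.
This cut is saturated, so no flow can exceed 10.

10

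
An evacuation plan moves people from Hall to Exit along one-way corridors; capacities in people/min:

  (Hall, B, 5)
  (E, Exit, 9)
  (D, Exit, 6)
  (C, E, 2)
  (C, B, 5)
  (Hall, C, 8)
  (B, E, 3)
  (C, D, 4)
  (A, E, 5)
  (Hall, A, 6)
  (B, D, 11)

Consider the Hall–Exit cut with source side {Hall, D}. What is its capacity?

Edges leaving {Hall, D}: Hall→A (6), Hall→B (5), Hall→C (8), D→Exit (6).
Cut capacity = 6 + 5 + 8 + 6 = 25.

25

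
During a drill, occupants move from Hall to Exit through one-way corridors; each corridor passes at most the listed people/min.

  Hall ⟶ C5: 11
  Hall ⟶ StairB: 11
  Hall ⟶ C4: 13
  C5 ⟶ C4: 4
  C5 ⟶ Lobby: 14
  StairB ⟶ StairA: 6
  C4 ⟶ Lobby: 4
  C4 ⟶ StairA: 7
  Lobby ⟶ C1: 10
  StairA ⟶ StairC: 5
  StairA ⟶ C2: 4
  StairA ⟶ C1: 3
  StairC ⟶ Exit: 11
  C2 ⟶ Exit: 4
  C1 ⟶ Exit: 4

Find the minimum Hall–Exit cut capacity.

13

Augment Hall→C5→Lobby→C1→Exit: bottleneck 4, flow now 4.
Augment Hall→StairB→StairA→StairC→Exit: bottleneck 5, flow now 9.
Augment Hall→StairB→StairA→C2→Exit: bottleneck 1, flow now 10.
Augment Hall→C4→StairA→C2→Exit: bottleneck 3, flow now 13.
No augmenting path remains; maximum flow = 13.
By max-flow min-cut, the minimum cut capacity equals the max flow.
In the residual graph, reachable from Hall: {Hall, C5, StairB, C4, Lobby, StairA, C1}.
Min-cut edges: StairA→StairC (5), StairA→C2 (4), C1→Exit (4); capacity 5 + 4 + 4 = 13.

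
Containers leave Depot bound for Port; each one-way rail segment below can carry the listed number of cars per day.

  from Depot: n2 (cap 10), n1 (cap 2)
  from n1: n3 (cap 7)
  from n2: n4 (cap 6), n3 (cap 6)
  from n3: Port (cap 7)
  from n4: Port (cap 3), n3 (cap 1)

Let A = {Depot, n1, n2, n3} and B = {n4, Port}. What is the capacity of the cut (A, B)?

13

Edges leaving {Depot, n1, n2, n3}: n2→n4 (6), n3→Port (7).
Cut capacity = 6 + 7 = 13.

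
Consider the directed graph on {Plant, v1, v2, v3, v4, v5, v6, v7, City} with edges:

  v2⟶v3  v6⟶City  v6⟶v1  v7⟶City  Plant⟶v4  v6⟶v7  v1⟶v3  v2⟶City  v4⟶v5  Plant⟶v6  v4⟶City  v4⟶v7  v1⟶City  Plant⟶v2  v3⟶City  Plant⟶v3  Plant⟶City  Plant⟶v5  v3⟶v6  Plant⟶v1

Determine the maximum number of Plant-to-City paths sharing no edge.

6

Assign every edge capacity 1; by Menger, the answer equals the max flow.
Path Plant→City (+1); total 1.
Path Plant→v1→City (+1); total 2.
Path Plant→v2→City (+1); total 3.
Path Plant→v3→City (+1); total 4.
Path Plant→v4→City (+1); total 5.
Path Plant→v6→City (+1); total 6.
No residual Plant→City path; max flow = 6.
Certifying cut of size 6: {Plant→City, Plant→v1, Plant→v2, Plant→v3, Plant→v4, Plant→v6}.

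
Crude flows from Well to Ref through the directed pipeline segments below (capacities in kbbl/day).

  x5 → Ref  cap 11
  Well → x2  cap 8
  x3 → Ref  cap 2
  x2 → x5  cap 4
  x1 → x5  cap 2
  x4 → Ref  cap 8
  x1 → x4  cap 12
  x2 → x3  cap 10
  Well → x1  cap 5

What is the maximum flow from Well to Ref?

11

Augment Well→x1→x4→Ref: bottleneck 5, flow now 5.
Augment Well→x2→x3→Ref: bottleneck 2, flow now 7.
Augment Well→x2→x5→Ref: bottleneck 4, flow now 11.
No augmenting path remains; maximum flow = 11.
In the residual graph, reachable from Well: {Well, x2, x3}.
Min-cut edges: Well→x1 (5), x2→x5 (4), x3→Ref (2); capacity 5 + 4 + 2 = 11.
This cut is saturated, so no flow can exceed 11.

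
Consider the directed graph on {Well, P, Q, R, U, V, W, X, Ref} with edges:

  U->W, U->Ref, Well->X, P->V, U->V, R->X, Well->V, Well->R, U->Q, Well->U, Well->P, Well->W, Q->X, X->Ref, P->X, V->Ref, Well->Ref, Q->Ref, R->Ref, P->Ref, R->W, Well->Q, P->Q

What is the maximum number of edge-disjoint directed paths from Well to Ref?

7

Assign every edge capacity 1; by Menger, the answer equals the max flow.
Path Well→Ref (+1); total 1.
Path Well→P→Ref (+1); total 2.
Path Well→Q→Ref (+1); total 3.
Path Well→R→Ref (+1); total 4.
Path Well→U→Ref (+1); total 5.
Path Well→V→Ref (+1); total 6.
Path Well→X→Ref (+1); total 7.
No residual Well→Ref path; max flow = 7.
Certifying cut of size 7: {Well→P, Well→Q, Well→R, Well→Ref, Well→U, Well→V, Well→X}.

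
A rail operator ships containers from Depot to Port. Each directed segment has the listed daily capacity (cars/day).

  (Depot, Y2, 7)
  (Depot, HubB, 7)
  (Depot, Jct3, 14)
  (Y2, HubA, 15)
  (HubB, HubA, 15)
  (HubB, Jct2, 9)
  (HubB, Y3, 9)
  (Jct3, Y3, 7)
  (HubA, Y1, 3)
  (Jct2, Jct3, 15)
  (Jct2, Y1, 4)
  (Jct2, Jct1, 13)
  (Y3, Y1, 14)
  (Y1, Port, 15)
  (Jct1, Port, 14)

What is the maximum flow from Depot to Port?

17

Augment Depot→Y2→HubA→Y1→Port: bottleneck 3, flow now 3.
Augment Depot→HubB→Jct2→Y1→Port: bottleneck 4, flow now 7.
Augment Depot→HubB→Jct2→Jct1→Port: bottleneck 3, flow now 10.
Augment Depot→Jct3→Y3→Y1→Port: bottleneck 7, flow now 17.
No augmenting path remains; maximum flow = 17.
In the residual graph, reachable from Depot: {Depot, Y2, Jct3, HubA}.
Min-cut edges: Depot→HubB (7), Jct3→Y3 (7), HubA→Y1 (3); capacity 7 + 7 + 3 = 17.
This cut is saturated, so no flow can exceed 17.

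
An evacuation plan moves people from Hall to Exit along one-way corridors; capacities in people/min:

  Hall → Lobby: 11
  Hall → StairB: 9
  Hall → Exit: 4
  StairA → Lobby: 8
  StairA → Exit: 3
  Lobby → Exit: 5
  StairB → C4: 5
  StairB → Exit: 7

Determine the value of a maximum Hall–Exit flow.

Augment Hall→Exit: bottleneck 4, flow now 4.
Augment Hall→Lobby→Exit: bottleneck 5, flow now 9.
Augment Hall→StairB→Exit: bottleneck 7, flow now 16.
No augmenting path remains; maximum flow = 16.
In the residual graph, reachable from Hall: {Hall, Lobby, StairB, C4}.
Min-cut edges: Hall→Exit (4), Lobby→Exit (5), StairB→Exit (7); capacity 4 + 5 + 7 = 16.
This cut is saturated, so no flow can exceed 16.

16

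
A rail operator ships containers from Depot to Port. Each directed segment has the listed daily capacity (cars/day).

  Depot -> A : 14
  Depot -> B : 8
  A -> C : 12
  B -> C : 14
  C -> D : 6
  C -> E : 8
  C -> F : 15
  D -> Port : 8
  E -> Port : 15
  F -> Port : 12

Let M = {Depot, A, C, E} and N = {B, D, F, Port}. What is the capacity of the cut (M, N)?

44

Edges leaving {Depot, A, C, E}: Depot→B (8), C→D (6), C→F (15), E→Port (15).
Cut capacity = 8 + 6 + 15 + 15 = 44.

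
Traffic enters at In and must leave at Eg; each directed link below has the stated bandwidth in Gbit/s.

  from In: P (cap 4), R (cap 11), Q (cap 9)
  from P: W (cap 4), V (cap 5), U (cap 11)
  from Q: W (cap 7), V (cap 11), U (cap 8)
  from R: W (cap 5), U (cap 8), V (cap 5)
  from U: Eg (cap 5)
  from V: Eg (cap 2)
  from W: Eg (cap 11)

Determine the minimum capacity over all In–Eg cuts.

18

Augment In→P→U→Eg: bottleneck 4, flow now 4.
Augment In→Q→U→Eg: bottleneck 1, flow now 5.
Augment In→Q→V→Eg: bottleneck 2, flow now 7.
Augment In→Q→W→Eg: bottleneck 6, flow now 13.
Augment In→R→W→Eg: bottleneck 5, flow now 18.
No augmenting path remains; maximum flow = 18.
By max-flow min-cut, the minimum cut capacity equals the max flow.
In the residual graph, reachable from In: {In, P, Q, R, U, V, W}.
Min-cut edges: U→Eg (5), V→Eg (2), W→Eg (11); capacity 5 + 2 + 11 = 18.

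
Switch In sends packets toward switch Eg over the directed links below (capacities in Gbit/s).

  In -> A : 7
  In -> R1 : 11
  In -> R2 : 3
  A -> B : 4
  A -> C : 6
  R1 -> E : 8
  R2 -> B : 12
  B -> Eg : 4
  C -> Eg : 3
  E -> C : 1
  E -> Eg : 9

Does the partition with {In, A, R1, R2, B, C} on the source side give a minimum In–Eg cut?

Yes — it is a minimum cut (capacity 15).

Given cut capacity: 8 + 4 + 3 = 15.
Augment In→A→B→Eg: bottleneck 4, flow now 4.
Augment In→A→C→Eg: bottleneck 3, flow now 7.
Augment In→R1→E→Eg: bottleneck 8, flow now 15.
No augmenting path remains; maximum flow = 15.
Cut capacity 15 equals the max flow, so it is a minimum cut.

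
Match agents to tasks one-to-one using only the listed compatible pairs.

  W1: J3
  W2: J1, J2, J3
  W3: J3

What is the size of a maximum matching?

Unit-capacity flow: source→left, listed edges, right→sink; max matching = max flow.
Augmenting path W1→J3 (+1); matched 1.
Augmenting path W2→J1 (+1); matched 2.
No augmenting path remains; maximum matching = 2.
König certificate: {W2, J3} is a vertex cover of size 2 (every listed pair touches it), so no matching can be larger.

2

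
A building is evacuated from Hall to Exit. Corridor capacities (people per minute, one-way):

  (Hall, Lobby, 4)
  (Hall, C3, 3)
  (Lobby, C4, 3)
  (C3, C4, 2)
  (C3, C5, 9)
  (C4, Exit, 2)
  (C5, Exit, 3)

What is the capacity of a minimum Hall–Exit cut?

5

Augment Hall→Lobby→C4→Exit: bottleneck 2, flow now 2.
Augment Hall→C3→C5→Exit: bottleneck 3, flow now 5.
No augmenting path remains; maximum flow = 5.
By max-flow min-cut, the minimum cut capacity equals the max flow.
In the residual graph, reachable from Hall: {Hall, Lobby, C4}.
Min-cut edges: Hall→C3 (3), C4→Exit (2); capacity 3 + 2 = 5.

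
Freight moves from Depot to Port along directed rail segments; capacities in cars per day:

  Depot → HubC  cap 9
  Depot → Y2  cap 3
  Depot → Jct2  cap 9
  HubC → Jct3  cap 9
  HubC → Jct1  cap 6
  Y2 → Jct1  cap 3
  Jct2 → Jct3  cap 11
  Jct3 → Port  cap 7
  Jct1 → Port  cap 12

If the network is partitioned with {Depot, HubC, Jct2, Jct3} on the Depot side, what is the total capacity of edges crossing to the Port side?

16

Edges leaving {Depot, HubC, Jct2, Jct3}: Depot→Y2 (3), HubC→Jct1 (6), Jct3→Port (7).
Cut capacity = 3 + 6 + 7 = 16.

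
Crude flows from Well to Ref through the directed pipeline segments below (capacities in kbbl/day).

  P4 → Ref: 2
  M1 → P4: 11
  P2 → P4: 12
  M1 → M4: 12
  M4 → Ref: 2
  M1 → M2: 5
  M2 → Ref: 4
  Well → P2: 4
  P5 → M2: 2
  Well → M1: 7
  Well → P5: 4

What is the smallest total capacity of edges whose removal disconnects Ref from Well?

8

Augment Well→P5→M2→Ref: bottleneck 2, flow now 2.
Augment Well→M1→P4→Ref: bottleneck 2, flow now 4.
Augment Well→M1→M4→Ref: bottleneck 2, flow now 6.
Augment Well→M1→M2→Ref: bottleneck 2, flow now 8.
No augmenting path remains; maximum flow = 8.
By max-flow min-cut, the minimum cut capacity equals the max flow.
In the residual graph, reachable from Well: {Well, P5, M1, P2, P4, M4, M2}.
Min-cut edges: P4→Ref (2), M4→Ref (2), M2→Ref (4); capacity 2 + 2 + 4 = 8.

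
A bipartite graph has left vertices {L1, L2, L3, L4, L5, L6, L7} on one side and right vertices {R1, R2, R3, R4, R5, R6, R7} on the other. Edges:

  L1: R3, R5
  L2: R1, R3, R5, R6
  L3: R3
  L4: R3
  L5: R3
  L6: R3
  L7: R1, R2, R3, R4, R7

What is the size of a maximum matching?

Unit-capacity flow: source→left, listed edges, right→sink; max matching = max flow.
Augmenting path L1→R3 (+1); matched 1.
Augmenting path L2→R1 (+1); matched 2.
Augmenting path L7→R2 (+1); matched 3.
Augmenting path L3→R3→L1→R5 (+1); matched 4.
No augmenting path remains; maximum matching = 4.
König certificate: {L1, L2, L7, R3} is a vertex cover of size 4 (every listed pair touches it), so no matching can be larger.

4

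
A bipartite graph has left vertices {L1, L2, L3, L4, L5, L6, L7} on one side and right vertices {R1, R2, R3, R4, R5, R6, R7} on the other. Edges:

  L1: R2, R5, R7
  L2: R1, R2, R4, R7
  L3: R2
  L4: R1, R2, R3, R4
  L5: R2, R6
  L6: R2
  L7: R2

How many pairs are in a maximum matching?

5

Unit-capacity flow: source→left, listed edges, right→sink; max matching = max flow.
Augmenting path L1→R2 (+1); matched 1.
Augmenting path L2→R1 (+1); matched 2.
Augmenting path L4→R3 (+1); matched 3.
Augmenting path L5→R6 (+1); matched 4.
Augmenting path L3→R2→L1→R5 (+1); matched 5.
No augmenting path remains; maximum matching = 5.
König certificate: {L1, L2, L4, L5, R2} is a vertex cover of size 5 (every listed pair touches it), so no matching can be larger.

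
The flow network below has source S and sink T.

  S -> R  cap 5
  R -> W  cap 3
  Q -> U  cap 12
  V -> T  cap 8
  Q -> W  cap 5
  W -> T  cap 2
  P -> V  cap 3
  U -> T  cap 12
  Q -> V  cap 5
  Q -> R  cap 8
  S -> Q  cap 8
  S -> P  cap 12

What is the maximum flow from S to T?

Augment S→P→V→T: bottleneck 3, flow now 3.
Augment S→Q→U→T: bottleneck 8, flow now 11.
Augment S→R→W→T: bottleneck 2, flow now 13.
No augmenting path remains; maximum flow = 13.
In the residual graph, reachable from S: {S, P, R, W}.
Min-cut edges: S→Q (8), P→V (3), W→T (2); capacity 8 + 3 + 2 = 13.
This cut is saturated, so no flow can exceed 13.

13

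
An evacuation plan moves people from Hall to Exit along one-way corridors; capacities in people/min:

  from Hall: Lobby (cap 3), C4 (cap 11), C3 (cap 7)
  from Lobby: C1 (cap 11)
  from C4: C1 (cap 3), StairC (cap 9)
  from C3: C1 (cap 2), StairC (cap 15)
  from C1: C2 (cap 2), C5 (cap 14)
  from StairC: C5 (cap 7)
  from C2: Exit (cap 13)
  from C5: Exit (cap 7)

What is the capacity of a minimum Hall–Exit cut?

Augment Hall→Lobby→C1→C2→Exit: bottleneck 2, flow now 2.
Augment Hall→Lobby→C1→C5→Exit: bottleneck 1, flow now 3.
Augment Hall→C4→C1→C5→Exit: bottleneck 3, flow now 6.
Augment Hall→C4→StairC→C5→Exit: bottleneck 3, flow now 9.
No augmenting path remains; maximum flow = 9.
By max-flow min-cut, the minimum cut capacity equals the max flow.
In the residual graph, reachable from Hall: {Hall, Lobby, C4, C3, C1, StairC, C5}.
Min-cut edges: C1→C2 (2), C5→Exit (7); capacity 2 + 7 = 9.

9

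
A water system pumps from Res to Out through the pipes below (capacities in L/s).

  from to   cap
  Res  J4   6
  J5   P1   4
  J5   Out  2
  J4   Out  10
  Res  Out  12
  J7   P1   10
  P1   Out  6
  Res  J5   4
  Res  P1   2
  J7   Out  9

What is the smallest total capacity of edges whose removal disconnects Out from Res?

24

Augment Res→Out: bottleneck 12, flow now 12.
Augment Res→J4→Out: bottleneck 6, flow now 18.
Augment Res→J5→Out: bottleneck 2, flow now 20.
Augment Res→P1→Out: bottleneck 2, flow now 22.
Augment Res→J5→P1→Out: bottleneck 2, flow now 24.
No augmenting path remains; maximum flow = 24.
By max-flow min-cut, the minimum cut capacity equals the max flow.
In the residual graph, reachable from Res: {Res}.
Min-cut edges: Res→J4 (6), Res→J5 (4), Res→P1 (2), Res→Out (12); capacity 6 + 4 + 2 + 12 = 24.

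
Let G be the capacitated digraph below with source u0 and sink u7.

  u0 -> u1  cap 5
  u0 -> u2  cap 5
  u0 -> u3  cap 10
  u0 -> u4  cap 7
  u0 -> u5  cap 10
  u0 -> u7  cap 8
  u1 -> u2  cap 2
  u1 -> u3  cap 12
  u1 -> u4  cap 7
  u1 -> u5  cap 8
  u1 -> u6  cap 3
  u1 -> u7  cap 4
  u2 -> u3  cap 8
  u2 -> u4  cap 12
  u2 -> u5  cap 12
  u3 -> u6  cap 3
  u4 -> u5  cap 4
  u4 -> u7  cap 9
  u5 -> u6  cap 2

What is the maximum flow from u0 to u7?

Augment u0→u7: bottleneck 8, flow now 8.
Augment u0→u1→u7: bottleneck 4, flow now 12.
Augment u0→u4→u7: bottleneck 7, flow now 19.
Augment u0→u1→u4→u7: bottleneck 1, flow now 20.
Augment u0→u2→u4→u7: bottleneck 1, flow now 21.
No augmenting path remains; maximum flow = 21.
In the residual graph, reachable from u0: {u0, u1, u2, u3, u4, u5, u6}.
Min-cut edges: u0→u7 (8), u1→u7 (4), u4→u7 (9); capacity 8 + 4 + 9 = 21.
This cut is saturated, so no flow can exceed 21.

21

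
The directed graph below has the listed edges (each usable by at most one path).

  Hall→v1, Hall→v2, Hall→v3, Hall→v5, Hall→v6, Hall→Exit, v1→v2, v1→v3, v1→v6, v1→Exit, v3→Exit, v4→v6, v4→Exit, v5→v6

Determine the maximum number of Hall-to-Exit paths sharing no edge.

Assign every edge capacity 1; by Menger, the answer equals the max flow.
Path Hall→Exit (+1); total 1.
Path Hall→v1→Exit (+1); total 2.
Path Hall→v3→Exit (+1); total 3.
No residual Hall→Exit path; max flow = 3.
Certifying cut of size 3: {Hall→Exit, Hall→v1, Hall→v3}.

3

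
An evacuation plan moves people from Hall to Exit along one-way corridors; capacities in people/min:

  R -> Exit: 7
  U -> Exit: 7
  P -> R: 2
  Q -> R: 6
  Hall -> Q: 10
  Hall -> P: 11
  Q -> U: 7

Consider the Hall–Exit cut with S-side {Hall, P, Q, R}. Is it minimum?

Given cut capacity: 7 + 7 = 14.
Augment Hall→P→R→Exit: bottleneck 2, flow now 2.
Augment Hall→Q→R→Exit: bottleneck 5, flow now 7.
Augment Hall→Q→U→Exit: bottleneck 5, flow now 12.
No augmenting path remains; maximum flow = 12.
In the residual graph, reachable from Hall: {Hall, P}.
Min-cut edges: Hall→Q (10), P→R (2); capacity 10 + 2 = 12.
Cut capacity 14 exceeds the max flow 12, so it is not minimum.

No — its capacity is 14, but the minimum cut has capacity 12.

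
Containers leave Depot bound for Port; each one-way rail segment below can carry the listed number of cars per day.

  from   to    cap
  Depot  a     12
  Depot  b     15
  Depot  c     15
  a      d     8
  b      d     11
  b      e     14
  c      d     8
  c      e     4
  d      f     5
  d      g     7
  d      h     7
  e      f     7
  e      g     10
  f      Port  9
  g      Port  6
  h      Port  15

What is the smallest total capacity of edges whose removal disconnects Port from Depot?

22

Augment Depot→a→d→f→Port: bottleneck 5, flow now 5.
Augment Depot→a→d→g→Port: bottleneck 3, flow now 8.
Augment Depot→b→d→g→Port: bottleneck 3, flow now 11.
Augment Depot→b→d→h→Port: bottleneck 7, flow now 18.
Augment Depot→b→e→f→Port: bottleneck 4, flow now 22.
No augmenting path remains; maximum flow = 22.
By max-flow min-cut, the minimum cut capacity equals the max flow.
In the residual graph, reachable from Depot: {Depot, a, b, c, d, e, f, g}.
Min-cut edges: d→h (7), f→Port (9), g→Port (6); capacity 7 + 9 + 6 = 22.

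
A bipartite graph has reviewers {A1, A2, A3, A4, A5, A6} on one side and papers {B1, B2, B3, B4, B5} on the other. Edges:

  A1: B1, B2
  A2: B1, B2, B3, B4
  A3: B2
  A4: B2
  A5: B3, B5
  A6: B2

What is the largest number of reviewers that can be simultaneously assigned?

4

Unit-capacity flow: source→left, listed edges, right→sink; max matching = max flow.
Augmenting path A1→B1 (+1); matched 1.
Augmenting path A2→B2 (+1); matched 2.
Augmenting path A5→B3 (+1); matched 3.
Augmenting path A3→B2→A2→B4 (+1); matched 4.
No augmenting path remains; maximum matching = 4.
König certificate: {A1, A2, A5, B2} is a vertex cover of size 4 (every listed pair touches it), so no matching can be larger.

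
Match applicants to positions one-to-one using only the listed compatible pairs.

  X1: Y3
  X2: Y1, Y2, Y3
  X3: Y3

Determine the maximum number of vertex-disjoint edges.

2

Unit-capacity flow: source→left, listed edges, right→sink; max matching = max flow.
Augmenting path X1→Y3 (+1); matched 1.
Augmenting path X2→Y1 (+1); matched 2.
No augmenting path remains; maximum matching = 2.
König certificate: {X2, Y3} is a vertex cover of size 2 (every listed pair touches it), so no matching can be larger.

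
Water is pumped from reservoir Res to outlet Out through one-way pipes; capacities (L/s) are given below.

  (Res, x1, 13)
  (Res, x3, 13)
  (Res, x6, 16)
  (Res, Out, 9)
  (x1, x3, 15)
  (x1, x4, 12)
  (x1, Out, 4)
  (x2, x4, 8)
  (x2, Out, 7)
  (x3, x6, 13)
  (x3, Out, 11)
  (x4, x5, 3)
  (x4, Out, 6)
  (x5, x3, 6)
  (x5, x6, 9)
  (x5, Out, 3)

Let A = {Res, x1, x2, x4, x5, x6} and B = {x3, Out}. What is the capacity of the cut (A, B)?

63

Edges leaving {Res, x1, x2, x4, x5, x6}: Res→x3 (13), Res→Out (9), x1→x3 (15), x1→Out (4), x2→Out (7), x4→Out (6), x5→x3 (6), x5→Out (3).
Cut capacity = 13 + 9 + 15 + 4 + 7 + 6 + 6 + 3 = 63.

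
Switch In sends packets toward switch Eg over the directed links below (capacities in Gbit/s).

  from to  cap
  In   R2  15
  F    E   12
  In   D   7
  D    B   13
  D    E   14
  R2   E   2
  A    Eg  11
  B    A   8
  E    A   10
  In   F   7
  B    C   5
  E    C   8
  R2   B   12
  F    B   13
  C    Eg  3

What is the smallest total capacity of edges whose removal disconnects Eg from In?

14

Augment In→D→E→C→Eg: bottleneck 3, flow now 3.
Augment In→D→E→A→Eg: bottleneck 4, flow now 7.
Augment In→R2→E→A→Eg: bottleneck 2, flow now 9.
Augment In→R2→B→A→Eg: bottleneck 5, flow now 14.
No augmenting path remains; maximum flow = 14.
By max-flow min-cut, the minimum cut capacity equals the max flow.
In the residual graph, reachable from In: {In, D, R2, F, E, B, C, A}.
Min-cut edges: C→Eg (3), A→Eg (11); capacity 3 + 11 = 14.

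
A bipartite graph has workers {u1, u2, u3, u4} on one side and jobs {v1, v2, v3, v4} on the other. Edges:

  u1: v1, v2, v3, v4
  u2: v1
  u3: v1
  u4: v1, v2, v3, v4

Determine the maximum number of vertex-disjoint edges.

Unit-capacity flow: source→left, listed edges, right→sink; max matching = max flow.
Augmenting path u1→v1 (+1); matched 1.
Augmenting path u4→v2 (+1); matched 2.
Augmenting path u2→v1→u1→v3 (+1); matched 3.
No augmenting path remains; maximum matching = 3.
König certificate: {u1, u4, v1} is a vertex cover of size 3 (every listed pair touches it), so no matching can be larger.

3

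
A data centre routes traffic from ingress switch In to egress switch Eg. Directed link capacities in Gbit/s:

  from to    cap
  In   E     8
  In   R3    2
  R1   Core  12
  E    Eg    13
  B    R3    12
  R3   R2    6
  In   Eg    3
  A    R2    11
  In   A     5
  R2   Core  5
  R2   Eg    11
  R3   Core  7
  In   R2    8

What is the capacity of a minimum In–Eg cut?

Augment In→Eg: bottleneck 3, flow now 3.
Augment In→R2→Eg: bottleneck 8, flow now 11.
Augment In→E→Eg: bottleneck 8, flow now 19.
Augment In→R3→R2→Eg: bottleneck 2, flow now 21.
Augment In→A→R2→Eg: bottleneck 1, flow now 22.
No augmenting path remains; maximum flow = 22.
By max-flow min-cut, the minimum cut capacity equals the max flow.
In the residual graph, reachable from In: {In, R3, A, R2, Core}.
Min-cut edges: In→E (8), In→Eg (3), R2→Eg (11); capacity 8 + 3 + 11 = 22.

22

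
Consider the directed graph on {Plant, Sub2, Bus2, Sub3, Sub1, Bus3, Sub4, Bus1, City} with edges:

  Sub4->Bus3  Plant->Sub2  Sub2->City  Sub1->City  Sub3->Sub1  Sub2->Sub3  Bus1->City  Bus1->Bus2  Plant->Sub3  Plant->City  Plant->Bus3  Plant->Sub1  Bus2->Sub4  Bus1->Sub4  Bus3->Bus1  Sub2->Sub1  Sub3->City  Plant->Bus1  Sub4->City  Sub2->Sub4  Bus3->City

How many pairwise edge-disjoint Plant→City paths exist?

6

Assign every edge capacity 1; by Menger, the answer equals the max flow.
Path Plant→City (+1); total 1.
Path Plant→Sub2→City (+1); total 2.
Path Plant→Sub3→City (+1); total 3.
Path Plant→Sub1→City (+1); total 4.
Path Plant→Bus3→City (+1); total 5.
Path Plant→Bus1→City (+1); total 6.
No residual Plant→City path; max flow = 6.
Certifying cut of size 6: {Plant→Bus1, Plant→Bus3, Plant→City, Plant→Sub1, Plant→Sub2, Plant→Sub3}.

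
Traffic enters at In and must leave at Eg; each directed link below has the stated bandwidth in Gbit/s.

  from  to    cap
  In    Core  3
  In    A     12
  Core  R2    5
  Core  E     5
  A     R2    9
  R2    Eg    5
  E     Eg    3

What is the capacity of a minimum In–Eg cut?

Augment In→Core→R2→Eg: bottleneck 3, flow now 3.
Augment In→A→R2→Eg: bottleneck 2, flow now 5.
Augment In→A→R2→Core→E→Eg: bottleneck 3, flow now 8. (uses reverse residual edge)
No augmenting path remains; maximum flow = 8.
By max-flow min-cut, the minimum cut capacity equals the max flow.
In the residual graph, reachable from In: {In, A, R2}.
Min-cut edges: In→Core (3), R2→Eg (5); capacity 3 + 5 = 8.

8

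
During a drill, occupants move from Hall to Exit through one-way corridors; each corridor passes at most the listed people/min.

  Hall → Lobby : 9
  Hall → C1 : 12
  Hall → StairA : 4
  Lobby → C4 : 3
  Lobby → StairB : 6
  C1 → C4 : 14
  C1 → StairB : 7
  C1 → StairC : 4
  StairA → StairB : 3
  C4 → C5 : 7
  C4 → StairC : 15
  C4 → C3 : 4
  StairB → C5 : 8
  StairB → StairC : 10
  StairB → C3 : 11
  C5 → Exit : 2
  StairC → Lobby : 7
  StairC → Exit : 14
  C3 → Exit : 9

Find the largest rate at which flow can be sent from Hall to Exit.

Augment Hall→C1→StairC→Exit: bottleneck 4, flow now 4.
Augment Hall→Lobby→C4→C5→Exit: bottleneck 2, flow now 6.
Augment Hall→Lobby→C4→StairC→Exit: bottleneck 1, flow now 7.
Augment Hall→Lobby→StairB→StairC→Exit: bottleneck 6, flow now 13.
Augment Hall→C1→C4→StairC→Exit: bottleneck 3, flow now 16.
Augment Hall→C1→C4→C3→Exit: bottleneck 4, flow now 20.
Augment Hall→C1→StairB→C3→Exit: bottleneck 1, flow now 21.
Augment Hall→StairA→StairB→C3→Exit: bottleneck 3, flow now 24.
No augmenting path remains; maximum flow = 24.
In the residual graph, reachable from Hall: {Hall, StairA}.
Min-cut edges: Hall→Lobby (9), Hall→C1 (12), StairA→StairB (3); capacity 9 + 12 + 3 = 24.
This cut is saturated, so no flow can exceed 24.

24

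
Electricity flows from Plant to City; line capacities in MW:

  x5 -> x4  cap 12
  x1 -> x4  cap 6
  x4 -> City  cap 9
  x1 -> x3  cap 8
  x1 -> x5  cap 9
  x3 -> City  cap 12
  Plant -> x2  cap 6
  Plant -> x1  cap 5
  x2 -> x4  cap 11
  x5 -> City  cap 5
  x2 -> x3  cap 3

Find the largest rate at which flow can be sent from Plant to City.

Augment Plant→x1→x3→City: bottleneck 5, flow now 5.
Augment Plant→x2→x3→City: bottleneck 3, flow now 8.
Augment Plant→x2→x4→City: bottleneck 3, flow now 11.
No augmenting path remains; maximum flow = 11.
In the residual graph, reachable from Plant: {Plant}.
Min-cut edges: Plant→x1 (5), Plant→x2 (6); capacity 5 + 6 = 11.
This cut is saturated, so no flow can exceed 11.

11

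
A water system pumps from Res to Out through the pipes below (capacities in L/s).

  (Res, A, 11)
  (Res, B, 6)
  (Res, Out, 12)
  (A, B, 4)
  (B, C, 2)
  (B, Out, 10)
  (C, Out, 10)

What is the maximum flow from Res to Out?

Augment Res→Out: bottleneck 12, flow now 12.
Augment Res→B→Out: bottleneck 6, flow now 18.
Augment Res→A→B→Out: bottleneck 4, flow now 22.
No augmenting path remains; maximum flow = 22.
In the residual graph, reachable from Res: {Res, A}.
Min-cut edges: Res→B (6), Res→Out (12), A→B (4); capacity 6 + 12 + 4 = 22.
This cut is saturated, so no flow can exceed 22.

22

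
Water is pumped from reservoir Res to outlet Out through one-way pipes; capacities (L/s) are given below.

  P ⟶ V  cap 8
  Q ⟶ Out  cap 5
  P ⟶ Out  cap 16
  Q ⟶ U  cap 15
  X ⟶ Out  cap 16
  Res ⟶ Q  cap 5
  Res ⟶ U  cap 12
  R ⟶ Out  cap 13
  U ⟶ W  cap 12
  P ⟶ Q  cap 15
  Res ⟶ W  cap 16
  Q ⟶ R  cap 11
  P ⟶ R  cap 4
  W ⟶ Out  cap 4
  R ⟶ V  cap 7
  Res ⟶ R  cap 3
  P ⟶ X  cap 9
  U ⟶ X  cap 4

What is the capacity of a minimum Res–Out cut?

Augment Res→Q→Out: bottleneck 5, flow now 5.
Augment Res→R→Out: bottleneck 3, flow now 8.
Augment Res→W→Out: bottleneck 4, flow now 12.
Augment Res→U→X→Out: bottleneck 4, flow now 16.
No augmenting path remains; maximum flow = 16.
By max-flow min-cut, the minimum cut capacity equals the max flow.
In the residual graph, reachable from Res: {Res, U, W}.
Min-cut edges: Res→Q (5), Res→R (3), U→X (4), W→Out (4); capacity 5 + 3 + 4 + 4 = 16.

16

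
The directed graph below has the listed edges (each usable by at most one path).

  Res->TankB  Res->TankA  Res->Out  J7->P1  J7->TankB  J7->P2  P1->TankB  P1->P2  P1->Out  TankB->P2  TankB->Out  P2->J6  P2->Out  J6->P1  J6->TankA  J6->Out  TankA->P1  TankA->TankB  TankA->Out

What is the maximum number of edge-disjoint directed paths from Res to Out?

Assign every edge capacity 1; by Menger, the answer equals the max flow.
Path Res→Out (+1); total 1.
Path Res→TankB→Out (+1); total 2.
Path Res→TankA→Out (+1); total 3.
No residual Res→Out path; max flow = 3.
Certifying cut of size 3: {Res→Out, Res→TankA, Res→TankB}.

3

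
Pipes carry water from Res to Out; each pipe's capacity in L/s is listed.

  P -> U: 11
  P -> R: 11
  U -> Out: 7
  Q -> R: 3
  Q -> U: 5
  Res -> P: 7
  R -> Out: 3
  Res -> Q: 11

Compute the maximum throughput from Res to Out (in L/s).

Augment Res→P→R→Out: bottleneck 3, flow now 3.
Augment Res→P→U→Out: bottleneck 4, flow now 7.
Augment Res→Q→U→Out: bottleneck 3, flow now 10.
No augmenting path remains; maximum flow = 10.
In the residual graph, reachable from Res: {Res, P, Q, R, U}.
Min-cut edges: R→Out (3), U→Out (7); capacity 3 + 7 = 10.
This cut is saturated, so no flow can exceed 10.

10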